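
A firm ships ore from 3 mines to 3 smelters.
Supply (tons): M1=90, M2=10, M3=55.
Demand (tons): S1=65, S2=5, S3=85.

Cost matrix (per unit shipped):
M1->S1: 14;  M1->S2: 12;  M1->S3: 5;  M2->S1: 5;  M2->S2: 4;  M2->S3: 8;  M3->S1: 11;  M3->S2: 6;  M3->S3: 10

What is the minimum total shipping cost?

1125

A cheapest plan:
  M1–S1: 5 tons
  M1–S3: 85 tons
  M2–S1: 10 tons
  M3–S1: 50 tons
  M3–S2: 5 tons
Total cost = 1125.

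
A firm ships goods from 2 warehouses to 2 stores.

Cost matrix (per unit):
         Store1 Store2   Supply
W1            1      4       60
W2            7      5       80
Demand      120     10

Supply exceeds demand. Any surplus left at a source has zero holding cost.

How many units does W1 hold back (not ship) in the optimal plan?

0

Minimum-cost shipments:
  W1→Store1: 60 × 1 = 60
  W2→Store1: 60 × 7 = 420
  W2→Store2: 10 × 5 = 50
Total cost = 530.
W1 ships 60 of its 60, leaving 0.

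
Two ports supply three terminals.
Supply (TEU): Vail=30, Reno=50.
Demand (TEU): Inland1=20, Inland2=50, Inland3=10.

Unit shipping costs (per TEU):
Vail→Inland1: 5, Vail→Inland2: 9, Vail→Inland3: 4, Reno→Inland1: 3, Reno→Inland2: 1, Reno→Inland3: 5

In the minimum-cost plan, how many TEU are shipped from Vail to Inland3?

Optimal shipments:
  Vail–Inland1: 20 × 5 = 100
  Vail–Inland3: 10 × 4 = 40
  Reno–Inland2: 50 × 1 = 50
Total cost = 190.
So Vail→Inland3 carries 10 TEU.

10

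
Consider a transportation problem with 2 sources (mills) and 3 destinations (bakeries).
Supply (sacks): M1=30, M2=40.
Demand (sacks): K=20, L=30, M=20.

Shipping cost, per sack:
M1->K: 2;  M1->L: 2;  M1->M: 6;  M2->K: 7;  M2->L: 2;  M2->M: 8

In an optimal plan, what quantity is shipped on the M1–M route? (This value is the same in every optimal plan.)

10

Optimal shipments:
  M1->K: 20 × 2 = 40
  M1->M: 10 × 6 = 60
  M2->L: 30 × 2 = 60
  M2->M: 10 × 8 = 80
Total cost = 240.
So M1→M carries 10 sacks.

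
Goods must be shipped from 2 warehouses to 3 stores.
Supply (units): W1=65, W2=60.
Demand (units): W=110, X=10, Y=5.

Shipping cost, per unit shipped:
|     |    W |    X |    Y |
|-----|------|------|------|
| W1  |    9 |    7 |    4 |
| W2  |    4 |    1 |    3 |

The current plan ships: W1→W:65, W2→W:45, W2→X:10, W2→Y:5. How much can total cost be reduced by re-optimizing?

Current plan cost = 65·9 + 45·4 + 10·1 + 5·3 = 790.
Optimal plan:
  W1→W: 60 × 9 = 540
  W1→Y: 5 × 4 = 20
  W2→W: 50 × 4 = 200
  W2→X: 10 × 1 = 10
Optimal cost = 770.
Saving = 790 − 770 = 20.

20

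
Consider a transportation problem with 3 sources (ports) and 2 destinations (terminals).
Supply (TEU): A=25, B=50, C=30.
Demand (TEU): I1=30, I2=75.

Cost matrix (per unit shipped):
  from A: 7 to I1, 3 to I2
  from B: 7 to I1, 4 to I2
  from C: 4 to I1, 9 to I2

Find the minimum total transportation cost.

395

A cheapest plan:
  A to I2: 25 TEU
  B to I2: 50 TEU
  C to I1: 30 TEU
Total cost = 395.
(Supply check: A ships 25; B ships 50; C ships 30.)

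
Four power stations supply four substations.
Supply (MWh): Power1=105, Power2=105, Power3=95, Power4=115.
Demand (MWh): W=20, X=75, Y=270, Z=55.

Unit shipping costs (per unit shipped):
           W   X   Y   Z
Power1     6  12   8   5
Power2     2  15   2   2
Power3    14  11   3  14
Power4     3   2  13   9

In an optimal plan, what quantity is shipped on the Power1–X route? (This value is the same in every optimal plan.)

The minimum-cost plan:
  Power1→Y: 70 × 8 = 560
  Power1→Z: 35 × 5 = 175
  Power2→Y: 105 × 2 = 210
  Power3→Y: 95 × 3 = 285
  Power4→W: 20 × 3 = 60
  Power4→X: 75 × 2 = 150
  Power4→Z: 20 × 9 = 180
Total cost = 1620.
The route Power1→X is not used.

0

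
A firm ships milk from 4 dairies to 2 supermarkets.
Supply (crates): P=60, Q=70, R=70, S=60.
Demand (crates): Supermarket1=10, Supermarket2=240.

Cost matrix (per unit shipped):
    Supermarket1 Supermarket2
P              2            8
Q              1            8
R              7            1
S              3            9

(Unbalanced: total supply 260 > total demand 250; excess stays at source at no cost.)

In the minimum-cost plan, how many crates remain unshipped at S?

Minimum-cost shipments:
  P–Supermarket2: 60 × 8 = 480
  Q–Supermarket1: 10 × 1 = 10
  Q–Supermarket2: 60 × 8 = 480
  R–Supermarket2: 70 × 1 = 70
  S–Supermarket2: 50 × 9 = 450
Total cost = 1490.
S ships 50 of its 60, leaving 10.

10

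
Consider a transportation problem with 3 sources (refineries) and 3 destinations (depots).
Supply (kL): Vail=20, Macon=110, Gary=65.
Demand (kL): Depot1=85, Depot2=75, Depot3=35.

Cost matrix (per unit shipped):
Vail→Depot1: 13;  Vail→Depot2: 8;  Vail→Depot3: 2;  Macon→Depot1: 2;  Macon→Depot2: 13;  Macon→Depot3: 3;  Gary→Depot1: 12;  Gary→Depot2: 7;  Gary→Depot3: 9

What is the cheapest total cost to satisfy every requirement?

Optimal allocation:
  Vail to Depot2: 10 × 8 = 80
  Vail to Depot3: 10 × 2 = 20
  Macon to Depot1: 85 × 2 = 170
  Macon to Depot3: 25 × 3 = 75
  Gary to Depot2: 65 × 7 = 455
Total = 80 + 20 + 170 + 75 + 455 = 800.
(Supply check: Vail ships 20; Macon ships 110; Gary ships 65.)

800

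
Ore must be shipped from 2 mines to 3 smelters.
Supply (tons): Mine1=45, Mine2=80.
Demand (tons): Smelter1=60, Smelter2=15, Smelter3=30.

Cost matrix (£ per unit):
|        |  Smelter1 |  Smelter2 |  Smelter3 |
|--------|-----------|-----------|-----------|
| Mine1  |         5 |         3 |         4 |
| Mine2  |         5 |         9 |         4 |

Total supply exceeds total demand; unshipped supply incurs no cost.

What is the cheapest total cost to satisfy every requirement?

Optimal allocation:
  Mine1→Smelter1: 30 × £5 = £150
  Mine1→Smelter2: 15 × £3 = £45
  Mine2→Smelter1: 30 × £5 = £150
  Mine2→Smelter3: 30 × £4 = £120
Total = 150 + 45 + 150 + 120 = £465.
(Supply check: Mine1 ships 45; Mine2 ships 60.)

465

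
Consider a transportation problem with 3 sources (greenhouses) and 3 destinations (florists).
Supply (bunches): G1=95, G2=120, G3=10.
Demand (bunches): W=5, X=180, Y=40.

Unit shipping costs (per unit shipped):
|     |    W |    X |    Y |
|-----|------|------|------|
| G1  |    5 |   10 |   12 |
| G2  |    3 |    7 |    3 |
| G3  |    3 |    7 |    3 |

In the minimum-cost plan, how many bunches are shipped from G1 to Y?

Solving gives:
  G1–W: 5 × 5 = 25
  G1–X: 90 × 10 = 900
  G2–X: 80 × 7 = 560
  G2–Y: 40 × 3 = 120
  G3–X: 10 × 7 = 70
Total cost = 1675.
The route G1→Y is not used.

0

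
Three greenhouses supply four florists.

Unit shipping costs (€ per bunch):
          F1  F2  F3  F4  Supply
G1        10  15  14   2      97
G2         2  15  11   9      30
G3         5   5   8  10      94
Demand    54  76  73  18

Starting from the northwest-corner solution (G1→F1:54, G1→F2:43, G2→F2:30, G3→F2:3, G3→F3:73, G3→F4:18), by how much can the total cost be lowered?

784

Current plan cost = 54·10 + 43·15 + 30·15 + 3·5 + 73·8 + 18·10 = €2414.
Optimal plan:
  G1→F1: 24 × €10 = €240
  G1→F3: 55 × €14 = €770
  G1→F4: 18 × €2 = €36
  G2→F1: 30 × €2 = €60
  G3→F2: 76 × €5 = €380
  G3→F3: 18 × €8 = €144
Optimal cost = €1630.
Saving = 2414 − 1630 = €784.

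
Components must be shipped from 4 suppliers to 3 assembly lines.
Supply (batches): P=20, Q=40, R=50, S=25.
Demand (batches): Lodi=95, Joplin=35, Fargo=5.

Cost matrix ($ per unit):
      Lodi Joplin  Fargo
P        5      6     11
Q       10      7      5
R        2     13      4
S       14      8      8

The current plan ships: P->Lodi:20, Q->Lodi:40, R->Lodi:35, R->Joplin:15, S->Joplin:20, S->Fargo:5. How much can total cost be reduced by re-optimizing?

Current plan cost = 20·5 + 40·10 + 35·2 + 15·13 + 20·8 + 5·8 = $965.
Optimal plan:
  P to Lodi: 20 batches
  Q to Lodi: 25 batches
  Q to Joplin: 10 batches
  Q to Fargo: 5 batches
  R to Lodi: 50 batches
  S to Joplin: 25 batches
Optimal cost = $745.
Saving = 965 − 745 = $220.

220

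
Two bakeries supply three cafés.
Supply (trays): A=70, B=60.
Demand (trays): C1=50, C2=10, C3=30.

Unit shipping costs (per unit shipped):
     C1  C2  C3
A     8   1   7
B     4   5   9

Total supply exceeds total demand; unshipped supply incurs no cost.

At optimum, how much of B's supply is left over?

An optimal plan:
  A->C2: 10 × 1 = 10
  A->C3: 30 × 7 = 210
  B->C1: 50 × 4 = 200
Total cost = 420.
B ships 50 of its 60, leaving 10.

10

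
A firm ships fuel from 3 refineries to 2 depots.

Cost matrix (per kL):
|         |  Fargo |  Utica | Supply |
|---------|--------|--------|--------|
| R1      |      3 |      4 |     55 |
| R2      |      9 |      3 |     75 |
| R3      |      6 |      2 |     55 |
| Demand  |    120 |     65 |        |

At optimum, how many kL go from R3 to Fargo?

55

The minimum-cost plan:
  R1–Fargo: 55 × 3 = 165
  R2–Fargo: 10 × 9 = 90
  R2–Utica: 65 × 3 = 195
  R3–Fargo: 55 × 6 = 330
Total cost = 780.
So R3→Fargo carries 55 kL.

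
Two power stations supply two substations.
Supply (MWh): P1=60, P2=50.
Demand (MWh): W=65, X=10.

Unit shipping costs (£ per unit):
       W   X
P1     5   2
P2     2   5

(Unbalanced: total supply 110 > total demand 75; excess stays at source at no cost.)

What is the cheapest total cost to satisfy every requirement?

An optimal shipping plan:
  P1–W: 15 × £5 = £75
  P1–X: 10 × £2 = £20
  P2–W: 50 × £2 = £100
Total = 75 + 20 + 100 = £195.

195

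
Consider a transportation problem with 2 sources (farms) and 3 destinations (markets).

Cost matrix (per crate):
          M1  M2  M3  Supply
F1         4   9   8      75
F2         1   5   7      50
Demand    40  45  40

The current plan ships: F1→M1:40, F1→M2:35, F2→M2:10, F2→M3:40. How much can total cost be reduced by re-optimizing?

Current plan cost = 40·4 + 35·9 + 10·5 + 40·7 = 805.
Optimal plan:
  F1->M1: 35 × 4 = 140
  F1->M3: 40 × 8 = 320
  F2->M1: 5 × 1 = 5
  F2->M2: 45 × 5 = 225
Optimal cost = 690.
Saving = 805 − 690 = 115.

115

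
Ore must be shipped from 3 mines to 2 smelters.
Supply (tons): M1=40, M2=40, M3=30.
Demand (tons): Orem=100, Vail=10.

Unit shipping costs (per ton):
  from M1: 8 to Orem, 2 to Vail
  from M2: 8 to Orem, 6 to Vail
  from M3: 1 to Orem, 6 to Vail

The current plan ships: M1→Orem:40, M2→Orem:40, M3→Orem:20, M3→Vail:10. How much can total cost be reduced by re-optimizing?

110

Current plan cost = 40·8 + 40·8 + 20·1 + 10·6 = 720.
Optimal plan:
  M1->Orem: 30 × 8 = 240
  M1->Vail: 10 × 2 = 20
  M2->Orem: 40 × 8 = 320
  M3->Orem: 30 × 1 = 30
Optimal cost = 610.
Saving = 720 − 610 = 110.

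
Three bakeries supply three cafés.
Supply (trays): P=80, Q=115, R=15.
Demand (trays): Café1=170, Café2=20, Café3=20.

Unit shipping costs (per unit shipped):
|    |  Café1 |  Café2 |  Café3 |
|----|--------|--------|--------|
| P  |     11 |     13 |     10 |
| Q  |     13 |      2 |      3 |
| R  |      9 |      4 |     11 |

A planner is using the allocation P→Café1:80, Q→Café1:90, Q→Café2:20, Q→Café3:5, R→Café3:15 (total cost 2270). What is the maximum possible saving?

Current plan cost = 80·11 + 90·13 + 20·2 + 5·3 + 15·11 = 2270.
Optimal plan:
  P to Café1: 80 × 11 = 880
  Q to Café1: 75 × 13 = 975
  Q to Café2: 20 × 2 = 40
  Q to Café3: 20 × 3 = 60
  R to Café1: 15 × 9 = 135
Optimal cost = 2090.
Saving = 2270 − 2090 = 180.

180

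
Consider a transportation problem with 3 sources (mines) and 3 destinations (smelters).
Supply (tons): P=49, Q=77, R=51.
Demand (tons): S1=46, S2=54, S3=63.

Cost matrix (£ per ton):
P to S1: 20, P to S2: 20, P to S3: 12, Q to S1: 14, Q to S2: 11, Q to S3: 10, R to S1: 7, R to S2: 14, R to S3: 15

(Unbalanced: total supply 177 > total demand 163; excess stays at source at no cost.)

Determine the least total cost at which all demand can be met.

An optimal shipping plan:
  P to S3: 40 × £12 = £480
  Q to S2: 54 × £11 = £594
  Q to S3: 23 × £10 = £230
  R to S1: 46 × £7 = £322
Total = 480 + 594 + 230 + 322 = £1626.
(Supply check: P ships 40; Q ships 77; R ships 46.)

1626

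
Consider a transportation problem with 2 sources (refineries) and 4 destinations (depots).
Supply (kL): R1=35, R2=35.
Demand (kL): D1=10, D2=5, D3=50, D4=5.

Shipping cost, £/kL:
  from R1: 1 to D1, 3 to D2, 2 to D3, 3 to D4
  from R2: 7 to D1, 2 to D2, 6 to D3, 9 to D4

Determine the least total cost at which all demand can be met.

Optimal allocation:
  R1->D1: 10 kL
  R1->D3: 20 kL
  R1->D4: 5 kL
  R2->D2: 5 kL
  R2->D3: 30 kL
Total cost = £255.

255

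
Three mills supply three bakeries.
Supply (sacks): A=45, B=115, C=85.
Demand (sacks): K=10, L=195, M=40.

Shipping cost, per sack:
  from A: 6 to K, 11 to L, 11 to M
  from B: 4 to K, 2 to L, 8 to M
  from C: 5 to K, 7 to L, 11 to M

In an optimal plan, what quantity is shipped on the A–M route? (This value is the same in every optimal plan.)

Optimal shipments:
  A->K: 5 × 6 = 30
  A->M: 40 × 11 = 440
  B->L: 115 × 2 = 230
  C->K: 5 × 5 = 25
  C->L: 80 × 7 = 560
Total cost = 1285.
So A→M carries 40 sacks.

40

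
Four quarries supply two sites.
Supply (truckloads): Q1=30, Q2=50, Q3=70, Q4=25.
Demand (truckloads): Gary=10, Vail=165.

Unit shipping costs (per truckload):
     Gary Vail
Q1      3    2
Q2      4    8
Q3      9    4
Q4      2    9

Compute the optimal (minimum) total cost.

895

One minimum-cost allocation:
  Q1→Vail: 30 × 2 = 60
  Q2→Vail: 50 × 8 = 400
  Q3→Vail: 70 × 4 = 280
  Q4→Gary: 10 × 2 = 20
  Q4→Vail: 15 × 9 = 135
Total = 60 + 400 + 280 + 20 + 135 = 895.
(Supply check: Q1 ships 30; Q2 ships 50; Q3 ships 70; Q4 ships 25.)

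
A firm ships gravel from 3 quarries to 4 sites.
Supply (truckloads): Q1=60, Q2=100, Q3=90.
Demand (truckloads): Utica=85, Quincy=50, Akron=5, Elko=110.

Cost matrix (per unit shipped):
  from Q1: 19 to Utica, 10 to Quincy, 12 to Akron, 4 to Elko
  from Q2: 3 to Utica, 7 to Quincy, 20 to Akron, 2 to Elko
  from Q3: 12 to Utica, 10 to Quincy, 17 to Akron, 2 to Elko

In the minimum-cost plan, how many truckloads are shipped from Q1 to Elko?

20

The minimum-cost plan:
  Q1→Quincy: 35 × 10 = 350
  Q1→Akron: 5 × 12 = 60
  Q1→Elko: 20 × 4 = 80
  Q2→Utica: 85 × 3 = 255
  Q2→Quincy: 15 × 7 = 105
  Q3→Elko: 90 × 2 = 180
Total cost = 1030.
So Q1→Elko carries 20 truckloads.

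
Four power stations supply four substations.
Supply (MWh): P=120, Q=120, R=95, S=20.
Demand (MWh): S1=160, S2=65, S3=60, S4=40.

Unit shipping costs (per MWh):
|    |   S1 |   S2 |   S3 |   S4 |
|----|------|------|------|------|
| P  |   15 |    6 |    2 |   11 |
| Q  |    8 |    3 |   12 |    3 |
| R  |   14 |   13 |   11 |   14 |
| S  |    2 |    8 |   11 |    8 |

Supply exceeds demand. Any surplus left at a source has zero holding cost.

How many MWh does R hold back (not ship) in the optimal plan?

Minimum-cost shipments:
  P–S2: 60 × 6 = 360
  P–S3: 60 × 2 = 120
  Q–S1: 75 × 8 = 600
  Q–S2: 5 × 3 = 15
  Q–S4: 40 × 3 = 120
  R–S1: 65 × 14 = 910
  S–S1: 20 × 2 = 40
Total cost = 2165.
R ships 65 of its 95, leaving 30.

30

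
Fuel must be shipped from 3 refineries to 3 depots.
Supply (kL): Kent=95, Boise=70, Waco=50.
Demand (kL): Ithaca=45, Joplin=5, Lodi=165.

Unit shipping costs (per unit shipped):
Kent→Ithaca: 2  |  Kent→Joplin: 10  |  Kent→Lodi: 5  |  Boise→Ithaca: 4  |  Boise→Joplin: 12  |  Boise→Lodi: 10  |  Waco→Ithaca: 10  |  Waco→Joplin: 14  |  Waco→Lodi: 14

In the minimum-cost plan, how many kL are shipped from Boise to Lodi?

25

Optimal shipments:
  Kent→Lodi: 95 × 5 = 475
  Boise→Ithaca: 45 × 4 = 180
  Boise→Lodi: 25 × 10 = 250
  Waco→Joplin: 5 × 14 = 70
  Waco→Lodi: 45 × 14 = 630
Total cost = 1605.
So Boise→Lodi carries 25 kL.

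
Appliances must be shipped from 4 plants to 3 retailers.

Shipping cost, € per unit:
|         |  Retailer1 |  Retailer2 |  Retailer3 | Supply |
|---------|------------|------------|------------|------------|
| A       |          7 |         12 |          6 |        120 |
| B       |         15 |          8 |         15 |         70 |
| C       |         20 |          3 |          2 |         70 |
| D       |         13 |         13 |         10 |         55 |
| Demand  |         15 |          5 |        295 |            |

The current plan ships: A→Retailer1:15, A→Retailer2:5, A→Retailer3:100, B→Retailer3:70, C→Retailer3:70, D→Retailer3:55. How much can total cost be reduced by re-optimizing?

Current plan cost = 15·7 + 5·12 + 100·6 + 70·15 + 70·2 + 55·10 = €2505.
Optimal plan:
  A->Retailer3: 120 × €6 = €720
  B->Retailer1: 15 × €15 = €225
  B->Retailer2: 5 × €8 = €40
  B->Retailer3: 50 × €15 = €750
  C->Retailer3: 70 × €2 = €140
  D->Retailer3: 55 × €10 = €550
Optimal cost = €2425.
Saving = 2505 − 2425 = €80.

80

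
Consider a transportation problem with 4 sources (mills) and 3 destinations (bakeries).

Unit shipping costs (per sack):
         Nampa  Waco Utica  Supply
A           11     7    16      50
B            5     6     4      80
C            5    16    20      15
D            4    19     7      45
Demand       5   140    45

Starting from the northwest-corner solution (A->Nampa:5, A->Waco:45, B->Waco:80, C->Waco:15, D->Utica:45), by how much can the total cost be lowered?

Current plan cost = 5·11 + 45·7 + 80·6 + 15·16 + 45·7 = 1405.
Optimal plan:
  A→Waco: 50 × 7 = 350
  B→Waco: 80 × 6 = 480
  C→Nampa: 5 × 5 = 25
  C→Waco: 10 × 16 = 160
  D→Utica: 45 × 7 = 315
Optimal cost = 1330.
Saving = 1405 − 1330 = 75.

75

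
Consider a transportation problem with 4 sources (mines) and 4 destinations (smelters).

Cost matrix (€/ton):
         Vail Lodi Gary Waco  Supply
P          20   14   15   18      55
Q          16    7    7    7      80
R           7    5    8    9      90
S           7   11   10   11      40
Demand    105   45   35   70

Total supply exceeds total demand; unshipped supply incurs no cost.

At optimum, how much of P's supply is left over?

Minimum-cost shipments:
  P→Lodi: 20 × €14 = €280
  P→Gary: 25 × €15 = €375
  Q→Gary: 10 × €7 = €70
  Q→Waco: 70 × €7 = €490
  R→Vail: 65 × €7 = €455
  R→Lodi: 25 × €5 = €125
  S→Vail: 40 × €7 = €280
Total cost = €2075.
P ships 45 of its 55, leaving 10.

10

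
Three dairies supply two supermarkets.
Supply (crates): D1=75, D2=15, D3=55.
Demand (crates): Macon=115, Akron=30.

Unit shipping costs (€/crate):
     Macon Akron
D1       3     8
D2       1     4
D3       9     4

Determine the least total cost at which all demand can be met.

Optimal allocation:
  D1→Macon: 75 × €3 = €225
  D2→Macon: 15 × €1 = €15
  D3→Macon: 25 × €9 = €225
  D3→Akron: 30 × €4 = €120
Total = 225 + 15 + 225 + 120 = €585.
(Supply check: D1 ships 75; D2 ships 15; D3 ships 55.)

585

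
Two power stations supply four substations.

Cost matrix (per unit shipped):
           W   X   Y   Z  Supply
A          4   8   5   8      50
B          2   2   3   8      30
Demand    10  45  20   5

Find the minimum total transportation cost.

A cheapest plan:
  A to W: 10 MWh
  A to X: 15 MWh
  A to Y: 20 MWh
  A to Z: 5 MWh
  B to X: 30 MWh
Total cost = 360.

360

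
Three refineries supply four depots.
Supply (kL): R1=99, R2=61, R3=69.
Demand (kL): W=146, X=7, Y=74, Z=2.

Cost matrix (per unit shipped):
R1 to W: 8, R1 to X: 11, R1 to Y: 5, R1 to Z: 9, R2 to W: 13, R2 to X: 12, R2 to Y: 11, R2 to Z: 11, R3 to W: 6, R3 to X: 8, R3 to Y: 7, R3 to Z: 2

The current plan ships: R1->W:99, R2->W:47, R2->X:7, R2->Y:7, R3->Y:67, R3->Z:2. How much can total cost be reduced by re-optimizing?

275

Current plan cost = 99·8 + 47·13 + 7·12 + 7·11 + 67·7 + 2·2 = 2037.
Optimal plan:
  R1–W: 25 × 8 = 200
  R1–Y: 74 × 5 = 370
  R2–W: 54 × 13 = 702
  R2–X: 7 × 12 = 84
  R3–W: 67 × 6 = 402
  R3–Z: 2 × 2 = 4
Optimal cost = 1762.
Saving = 2037 − 1762 = 275.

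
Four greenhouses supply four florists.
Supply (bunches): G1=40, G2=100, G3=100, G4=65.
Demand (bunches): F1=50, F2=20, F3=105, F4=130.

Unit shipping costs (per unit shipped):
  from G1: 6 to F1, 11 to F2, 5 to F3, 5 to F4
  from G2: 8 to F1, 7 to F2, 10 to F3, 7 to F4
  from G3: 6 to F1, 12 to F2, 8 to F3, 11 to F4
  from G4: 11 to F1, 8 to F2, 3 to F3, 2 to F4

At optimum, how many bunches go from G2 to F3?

0

Solving gives:
  G1->F3: 40 × 5 = 200
  G2->F2: 20 × 7 = 140
  G2->F4: 80 × 7 = 560
  G3->F1: 50 × 6 = 300
  G3->F3: 50 × 8 = 400
  G4->F3: 15 × 3 = 45
  G4->F4: 50 × 2 = 100
Total cost = 1745.
The route G2→F3 is not used.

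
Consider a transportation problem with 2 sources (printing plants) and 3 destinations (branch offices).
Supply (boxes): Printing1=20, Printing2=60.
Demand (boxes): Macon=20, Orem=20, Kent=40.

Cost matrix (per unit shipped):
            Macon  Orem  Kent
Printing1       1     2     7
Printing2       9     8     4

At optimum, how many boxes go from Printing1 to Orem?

0

Optimal shipments:
  Printing1→Macon: 20 boxes
  Printing2→Orem: 20 boxes
  Printing2→Kent: 40 boxes
Total cost = 340.
The route Printing1→Orem is not used.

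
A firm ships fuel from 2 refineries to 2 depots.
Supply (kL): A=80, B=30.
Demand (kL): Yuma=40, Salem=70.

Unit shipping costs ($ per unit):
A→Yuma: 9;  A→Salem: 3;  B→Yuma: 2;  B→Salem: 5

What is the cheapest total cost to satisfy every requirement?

An optimal shipping plan:
  A->Yuma: 10 kL
  A->Salem: 70 kL
  B->Yuma: 30 kL
Total cost = $360.
(Supply check: A ships 80; B ships 30.)

360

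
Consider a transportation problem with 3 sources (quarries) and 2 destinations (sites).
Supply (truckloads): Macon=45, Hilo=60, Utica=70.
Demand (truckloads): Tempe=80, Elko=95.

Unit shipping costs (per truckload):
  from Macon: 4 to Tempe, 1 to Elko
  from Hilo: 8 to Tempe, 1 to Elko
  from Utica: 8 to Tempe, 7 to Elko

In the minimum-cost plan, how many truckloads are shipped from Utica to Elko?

0

Optimal shipments:
  Macon→Tempe: 10 × 4 = 40
  Macon→Elko: 35 × 1 = 35
  Hilo→Elko: 60 × 1 = 60
  Utica→Tempe: 70 × 8 = 560
Total cost = 695.
The route Utica→Elko is not used.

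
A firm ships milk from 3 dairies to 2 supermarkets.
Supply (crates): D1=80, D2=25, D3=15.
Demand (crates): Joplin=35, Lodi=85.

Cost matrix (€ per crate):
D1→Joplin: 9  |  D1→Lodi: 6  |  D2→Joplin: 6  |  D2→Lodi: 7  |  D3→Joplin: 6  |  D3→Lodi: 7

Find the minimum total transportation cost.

One minimum-cost allocation:
  D1->Lodi: 80 × €6 = €480
  D2->Joplin: 25 × €6 = €150
  D3->Joplin: 10 × €6 = €60
  D3->Lodi: 5 × €7 = €35
Total = 480 + 150 + 60 + 35 = €725.
(Supply check: D1 ships 80; D2 ships 25; D3 ships 15.)

725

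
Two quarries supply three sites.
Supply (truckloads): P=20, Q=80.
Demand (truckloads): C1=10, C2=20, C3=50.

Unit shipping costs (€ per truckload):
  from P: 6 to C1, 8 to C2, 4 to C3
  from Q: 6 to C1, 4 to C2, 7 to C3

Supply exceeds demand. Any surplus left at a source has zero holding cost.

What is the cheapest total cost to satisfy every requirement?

430

Optimal allocation:
  P->C3: 20 truckloads
  Q->C1: 10 truckloads
  Q->C2: 20 truckloads
  Q->C3: 30 truckloads
Total cost = €430.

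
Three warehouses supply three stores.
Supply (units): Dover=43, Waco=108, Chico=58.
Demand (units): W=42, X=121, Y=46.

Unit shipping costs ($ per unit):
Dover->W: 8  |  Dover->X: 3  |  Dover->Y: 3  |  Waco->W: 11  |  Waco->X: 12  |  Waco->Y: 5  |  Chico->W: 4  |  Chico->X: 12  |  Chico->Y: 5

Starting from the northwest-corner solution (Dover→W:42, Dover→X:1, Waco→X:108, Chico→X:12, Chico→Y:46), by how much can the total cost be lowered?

546

Current plan cost = 42·8 + 1·3 + 108·12 + 12·12 + 46·5 = $2009.
Optimal plan:
  Dover–X: 43 units
  Waco–X: 62 units
  Waco–Y: 46 units
  Chico–W: 42 units
  Chico–X: 16 units
Optimal cost = $1463.
Saving = 2009 − 1463 = $546.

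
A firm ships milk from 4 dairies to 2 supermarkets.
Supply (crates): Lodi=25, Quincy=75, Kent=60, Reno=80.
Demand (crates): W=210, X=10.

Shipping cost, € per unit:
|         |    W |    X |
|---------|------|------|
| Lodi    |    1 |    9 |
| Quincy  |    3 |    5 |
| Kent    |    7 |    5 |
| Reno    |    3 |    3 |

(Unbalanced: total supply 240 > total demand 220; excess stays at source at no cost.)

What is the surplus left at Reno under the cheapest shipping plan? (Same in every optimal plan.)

Minimum-cost shipments:
  Lodi to W: 25 crates
  Quincy to W: 75 crates
  Kent to W: 30 crates
  Kent to X: 10 crates
  Reno to W: 80 crates
Total cost = €750.
Reno ships 80 of its 80, leaving 0.

0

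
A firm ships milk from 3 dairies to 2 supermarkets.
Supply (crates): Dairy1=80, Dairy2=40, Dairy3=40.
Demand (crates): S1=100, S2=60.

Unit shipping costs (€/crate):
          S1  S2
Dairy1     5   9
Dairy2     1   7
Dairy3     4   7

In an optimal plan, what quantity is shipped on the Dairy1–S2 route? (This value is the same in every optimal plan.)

20

The minimum-cost plan:
  Dairy1–S1: 60 × €5 = €300
  Dairy1–S2: 20 × €9 = €180
  Dairy2–S1: 40 × €1 = €40
  Dairy3–S2: 40 × €7 = €280
Total cost = €800.
So Dairy1→S2 carries 20 crates.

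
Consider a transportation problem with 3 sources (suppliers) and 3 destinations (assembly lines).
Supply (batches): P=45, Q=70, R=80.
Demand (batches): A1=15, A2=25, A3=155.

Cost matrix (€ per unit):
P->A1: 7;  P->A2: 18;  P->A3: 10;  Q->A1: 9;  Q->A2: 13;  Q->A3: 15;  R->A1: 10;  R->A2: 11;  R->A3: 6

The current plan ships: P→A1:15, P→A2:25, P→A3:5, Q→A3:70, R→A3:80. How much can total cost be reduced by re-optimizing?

Current plan cost = 15·7 + 25·18 + 5·10 + 70·15 + 80·6 = €2135.
Optimal plan:
  P→A3: 45 × €10 = €450
  Q→A1: 15 × €9 = €135
  Q→A2: 25 × €13 = €325
  Q→A3: 30 × €15 = €450
  R→A3: 80 × €6 = €480
Optimal cost = €1840.
Saving = 2135 − 1840 = €295.

295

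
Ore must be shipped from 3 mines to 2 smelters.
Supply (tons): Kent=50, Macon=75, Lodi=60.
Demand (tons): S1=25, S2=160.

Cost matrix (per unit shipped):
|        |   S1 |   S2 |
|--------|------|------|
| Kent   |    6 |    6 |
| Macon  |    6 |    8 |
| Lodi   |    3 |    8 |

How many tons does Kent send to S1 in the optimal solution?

0

Optimal shipments:
  Kent to S2: 50 × 6 = 300
  Macon to S2: 75 × 8 = 600
  Lodi to S1: 25 × 3 = 75
  Lodi to S2: 35 × 8 = 280
Total cost = 1255.
The route Kent→S1 is not used.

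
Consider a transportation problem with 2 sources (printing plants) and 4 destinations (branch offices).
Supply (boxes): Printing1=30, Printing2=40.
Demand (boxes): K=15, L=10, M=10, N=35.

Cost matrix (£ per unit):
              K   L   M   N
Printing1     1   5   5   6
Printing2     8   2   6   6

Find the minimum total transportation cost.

295

One minimum-cost allocation:
  Printing1->K: 15 × £1 = £15
  Printing1->M: 10 × £5 = £50
  Printing1->N: 5 × £6 = £30
  Printing2->L: 10 × £2 = £20
  Printing2->N: 30 × £6 = £180
Total = 15 + 50 + 30 + 20 + 180 = £295.
(Supply check: Printing1 ships 30; Printing2 ships 40.)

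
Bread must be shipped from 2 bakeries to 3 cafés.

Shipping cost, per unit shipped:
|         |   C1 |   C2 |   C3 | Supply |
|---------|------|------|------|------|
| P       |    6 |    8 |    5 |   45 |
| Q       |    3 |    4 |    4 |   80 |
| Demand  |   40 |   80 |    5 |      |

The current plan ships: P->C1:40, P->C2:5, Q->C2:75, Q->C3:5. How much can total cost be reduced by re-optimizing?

15

Current plan cost = 40·6 + 5·8 + 75·4 + 5·4 = 600.
Optimal plan:
  P to C1: 40 × 6 = 240
  P to C3: 5 × 5 = 25
  Q to C2: 80 × 4 = 320
Optimal cost = 585.
Saving = 600 − 585 = 15.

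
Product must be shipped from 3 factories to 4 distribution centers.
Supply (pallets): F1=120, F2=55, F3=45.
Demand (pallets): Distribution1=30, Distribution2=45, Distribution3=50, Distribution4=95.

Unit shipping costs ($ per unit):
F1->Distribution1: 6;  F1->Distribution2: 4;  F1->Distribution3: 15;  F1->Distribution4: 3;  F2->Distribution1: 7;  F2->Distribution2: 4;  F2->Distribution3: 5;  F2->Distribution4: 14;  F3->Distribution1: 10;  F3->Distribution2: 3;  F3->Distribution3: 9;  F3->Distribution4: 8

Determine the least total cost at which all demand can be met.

855

An optimal shipping plan:
  F1–Distribution1: 25 × $6 = $150
  F1–Distribution4: 95 × $3 = $285
  F2–Distribution1: 5 × $7 = $35
  F2–Distribution3: 50 × $5 = $250
  F3–Distribution2: 45 × $3 = $135
Total = 150 + 285 + 35 + 250 + 135 = $855.
(Supply check: F1 ships 120; F2 ships 55; F3 ships 45.)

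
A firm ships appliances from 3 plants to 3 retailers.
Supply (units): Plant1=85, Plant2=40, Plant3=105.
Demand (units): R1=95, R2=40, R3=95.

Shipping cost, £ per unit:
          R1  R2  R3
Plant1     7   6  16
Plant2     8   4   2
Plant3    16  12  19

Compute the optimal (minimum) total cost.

2360

A cheapest plan:
  Plant1->R1: 85 × £7 = £595
  Plant2->R3: 40 × £2 = £80
  Plant3->R1: 10 × £16 = £160
  Plant3->R2: 40 × £12 = £480
  Plant3->R3: 55 × £19 = £1045
Total = 595 + 80 + 160 + 480 + 1045 = £2360.
(Supply check: Plant1 ships 85; Plant2 ships 40; Plant3 ships 105.)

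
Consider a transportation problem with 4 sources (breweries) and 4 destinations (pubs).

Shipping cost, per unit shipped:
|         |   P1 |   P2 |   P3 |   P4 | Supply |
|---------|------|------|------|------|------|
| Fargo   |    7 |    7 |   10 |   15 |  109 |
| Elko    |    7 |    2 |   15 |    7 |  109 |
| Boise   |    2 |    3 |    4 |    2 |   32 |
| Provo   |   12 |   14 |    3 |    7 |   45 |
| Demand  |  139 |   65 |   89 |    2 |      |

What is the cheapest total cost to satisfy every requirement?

One minimum-cost allocation:
  Fargo to P1: 97 × 7 = 679
  Fargo to P3: 12 × 10 = 120
  Elko to P1: 42 × 7 = 294
  Elko to P2: 65 × 2 = 130
  Elko to P4: 2 × 7 = 14
  Boise to P3: 32 × 4 = 128
  Provo to P3: 45 × 3 = 135
Total = 679 + 120 + 294 + 130 + 14 + 128 + 135 = 1500.
(Supply check: Fargo ships 109; Elko ships 109; Boise ships 32; Provo ships 45.)

1500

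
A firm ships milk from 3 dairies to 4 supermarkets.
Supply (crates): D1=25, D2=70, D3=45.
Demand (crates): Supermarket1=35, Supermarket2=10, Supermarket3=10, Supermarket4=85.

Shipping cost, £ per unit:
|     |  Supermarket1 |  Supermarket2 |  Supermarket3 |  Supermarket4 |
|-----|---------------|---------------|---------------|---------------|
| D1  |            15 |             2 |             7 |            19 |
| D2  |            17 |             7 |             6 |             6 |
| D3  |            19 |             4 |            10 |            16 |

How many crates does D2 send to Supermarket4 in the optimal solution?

70

The minimum-cost plan:
  D1→Supermarket1: 25 × £15 = £375
  D2→Supermarket4: 70 × £6 = £420
  D3→Supermarket1: 10 × £19 = £190
  D3→Supermarket2: 10 × £4 = £40
  D3→Supermarket3: 10 × £10 = £100
  D3→Supermarket4: 15 × £16 = £240
Total cost = £1365.
So D2→Supermarket4 carries 70 crates.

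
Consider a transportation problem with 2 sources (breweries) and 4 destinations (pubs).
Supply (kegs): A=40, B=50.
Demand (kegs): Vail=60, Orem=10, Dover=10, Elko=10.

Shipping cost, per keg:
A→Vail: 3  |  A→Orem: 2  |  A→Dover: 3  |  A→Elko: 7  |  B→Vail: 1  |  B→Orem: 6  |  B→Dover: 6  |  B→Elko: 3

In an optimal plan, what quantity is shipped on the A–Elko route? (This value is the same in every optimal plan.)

0

The minimum-cost plan:
  A→Vail: 20 × 3 = 60
  A→Orem: 10 × 2 = 20
  A→Dover: 10 × 3 = 30
  B→Vail: 40 × 1 = 40
  B→Elko: 10 × 3 = 30
Total cost = 180.
The route A→Elko is not used.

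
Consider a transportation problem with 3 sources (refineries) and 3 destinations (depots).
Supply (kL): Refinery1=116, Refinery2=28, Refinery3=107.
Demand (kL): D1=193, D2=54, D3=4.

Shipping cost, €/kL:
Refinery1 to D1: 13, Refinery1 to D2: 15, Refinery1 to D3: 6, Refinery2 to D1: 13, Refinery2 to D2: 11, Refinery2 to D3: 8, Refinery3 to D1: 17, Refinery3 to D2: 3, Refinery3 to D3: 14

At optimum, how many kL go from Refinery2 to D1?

The minimum-cost plan:
  Refinery1→D1: 112 kL
  Refinery1→D3: 4 kL
  Refinery2→D1: 28 kL
  Refinery3→D1: 53 kL
  Refinery3→D2: 54 kL
Total cost = €2907.
So Refinery2→D1 carries 28 kL.

28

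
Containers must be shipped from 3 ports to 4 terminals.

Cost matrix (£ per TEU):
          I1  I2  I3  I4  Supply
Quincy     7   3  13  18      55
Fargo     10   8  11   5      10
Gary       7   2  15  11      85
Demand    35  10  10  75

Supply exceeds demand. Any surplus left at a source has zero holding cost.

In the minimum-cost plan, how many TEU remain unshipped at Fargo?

Minimum-cost shipments:
  Quincy to I1: 25 × £7 = £175
  Quincy to I3: 10 × £13 = £130
  Fargo to I4: 10 × £5 = £50
  Gary to I1: 10 × £7 = £70
  Gary to I2: 10 × £2 = £20
  Gary to I4: 65 × £11 = £715
Total cost = £1160.
Fargo ships 10 of its 10, leaving 0.

0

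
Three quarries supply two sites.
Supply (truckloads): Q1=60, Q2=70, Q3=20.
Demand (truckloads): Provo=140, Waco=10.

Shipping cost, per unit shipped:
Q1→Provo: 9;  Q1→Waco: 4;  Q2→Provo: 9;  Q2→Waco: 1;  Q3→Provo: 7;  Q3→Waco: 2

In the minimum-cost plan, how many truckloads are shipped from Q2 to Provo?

60

The minimum-cost plan:
  Q1->Provo: 60 truckloads
  Q2->Provo: 60 truckloads
  Q2->Waco: 10 truckloads
  Q3->Provo: 20 truckloads
Total cost = 1230.
So Q2→Provo carries 60 truckloads.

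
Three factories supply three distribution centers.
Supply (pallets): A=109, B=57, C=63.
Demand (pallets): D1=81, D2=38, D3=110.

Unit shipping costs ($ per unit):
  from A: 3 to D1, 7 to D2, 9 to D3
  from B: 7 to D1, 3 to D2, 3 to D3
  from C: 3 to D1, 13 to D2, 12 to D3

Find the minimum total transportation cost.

Optimal allocation:
  A→D1: 18 × $3 = $54
  A→D2: 38 × $7 = $266
  A→D3: 53 × $9 = $477
  B→D3: 57 × $3 = $171
  C→D1: 63 × $3 = $189
Total = 54 + 266 + 477 + 171 + 189 = $1157.

1157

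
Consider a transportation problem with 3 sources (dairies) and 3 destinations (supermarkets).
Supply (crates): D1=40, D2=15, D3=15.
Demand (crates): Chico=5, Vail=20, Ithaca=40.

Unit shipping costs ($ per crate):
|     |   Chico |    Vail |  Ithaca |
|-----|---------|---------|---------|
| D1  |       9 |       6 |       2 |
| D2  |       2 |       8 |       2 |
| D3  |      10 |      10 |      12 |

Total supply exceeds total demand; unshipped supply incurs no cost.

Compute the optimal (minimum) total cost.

250

An optimal shipping plan:
  D1→Vail: 10 × $6 = $60
  D1→Ithaca: 30 × $2 = $60
  D2→Chico: 5 × $2 = $10
  D2→Ithaca: 10 × $2 = $20
  D3→Vail: 10 × $10 = $100
Total = 60 + 60 + 10 + 20 + 100 = $250.
(Supply check: D1 ships 40; D2 ships 15; D3 ships 10.)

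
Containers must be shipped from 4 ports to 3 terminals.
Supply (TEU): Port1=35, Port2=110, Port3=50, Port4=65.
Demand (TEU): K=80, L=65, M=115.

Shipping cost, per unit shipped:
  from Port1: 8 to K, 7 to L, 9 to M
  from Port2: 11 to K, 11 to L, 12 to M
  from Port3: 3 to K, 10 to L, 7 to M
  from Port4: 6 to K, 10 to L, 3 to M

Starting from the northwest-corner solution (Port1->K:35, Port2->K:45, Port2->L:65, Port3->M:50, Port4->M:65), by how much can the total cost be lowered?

Current plan cost = 35·8 + 45·11 + 65·11 + 50·7 + 65·3 = 2035.
Optimal plan:
  Port1→L: 35 TEU
  Port2→K: 30 TEU
  Port2→L: 30 TEU
  Port2→M: 50 TEU
  Port3→K: 50 TEU
  Port4→M: 65 TEU
Optimal cost = 1850.
Saving = 2035 − 1850 = 185.

185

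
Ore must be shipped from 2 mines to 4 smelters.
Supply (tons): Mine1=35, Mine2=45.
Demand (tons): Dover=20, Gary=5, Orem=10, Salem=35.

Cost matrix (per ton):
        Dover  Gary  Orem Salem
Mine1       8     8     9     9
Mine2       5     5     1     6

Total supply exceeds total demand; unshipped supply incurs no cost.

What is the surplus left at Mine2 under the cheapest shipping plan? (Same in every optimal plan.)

An optimal plan:
  Mine1 to Dover: 20 × 8 = 160
  Mine1 to Gary: 5 × 8 = 40
  Mine2 to Orem: 10 × 1 = 10
  Mine2 to Salem: 35 × 6 = 210
Total cost = 420.
Mine2 ships 45 of its 45, leaving 0.

0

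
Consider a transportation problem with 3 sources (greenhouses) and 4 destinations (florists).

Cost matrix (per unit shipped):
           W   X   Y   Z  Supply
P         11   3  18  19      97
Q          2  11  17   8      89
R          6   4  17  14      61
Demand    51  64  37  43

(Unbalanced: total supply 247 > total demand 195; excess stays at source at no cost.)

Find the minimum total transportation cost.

1287

A cheapest plan:
  P→X: 64 × 3 = 192
  Q→W: 46 × 2 = 92
  Q→Z: 43 × 8 = 344
  R→W: 5 × 6 = 30
  R→Y: 37 × 17 = 629
Total = 192 + 92 + 344 + 30 + 629 = 1287.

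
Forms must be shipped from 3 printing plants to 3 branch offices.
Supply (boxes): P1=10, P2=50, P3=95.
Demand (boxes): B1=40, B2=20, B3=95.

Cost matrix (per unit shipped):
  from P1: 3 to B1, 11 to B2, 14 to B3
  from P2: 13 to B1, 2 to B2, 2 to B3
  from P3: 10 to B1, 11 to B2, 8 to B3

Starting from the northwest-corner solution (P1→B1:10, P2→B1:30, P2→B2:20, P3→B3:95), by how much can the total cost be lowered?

Current plan cost = 10·3 + 30·13 + 20·2 + 95·8 = 1220.
Optimal plan:
  P1 to B1: 10 × 3 = 30
  P2 to B2: 20 × 2 = 40
  P2 to B3: 30 × 2 = 60
  P3 to B1: 30 × 10 = 300
  P3 to B3: 65 × 8 = 520
Optimal cost = 950.
Saving = 1220 − 950 = 270.

270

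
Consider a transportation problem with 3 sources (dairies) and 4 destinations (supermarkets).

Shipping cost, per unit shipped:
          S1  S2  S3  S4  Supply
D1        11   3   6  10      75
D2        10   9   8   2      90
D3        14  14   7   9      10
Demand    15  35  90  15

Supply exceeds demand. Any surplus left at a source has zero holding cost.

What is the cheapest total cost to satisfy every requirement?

An optimal shipping plan:
  D1→S2: 35 × 3 = 105
  D1→S3: 40 × 6 = 240
  D2→S1: 15 × 10 = 150
  D2→S3: 40 × 8 = 320
  D2→S4: 15 × 2 = 30
  D3→S3: 10 × 7 = 70
Total = 105 + 240 + 150 + 320 + 30 + 70 = 915.

915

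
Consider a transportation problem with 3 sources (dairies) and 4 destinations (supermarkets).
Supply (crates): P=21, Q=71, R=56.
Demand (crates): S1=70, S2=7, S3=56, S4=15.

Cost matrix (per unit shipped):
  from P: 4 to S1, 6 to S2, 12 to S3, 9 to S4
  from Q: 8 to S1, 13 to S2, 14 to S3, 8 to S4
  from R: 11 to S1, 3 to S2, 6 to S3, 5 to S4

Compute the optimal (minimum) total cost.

Optimal allocation:
  P→S1: 14 × 4 = 56
  P→S2: 7 × 6 = 42
  Q→S1: 56 × 8 = 448
  Q→S4: 15 × 8 = 120
  R→S3: 56 × 6 = 336
Total = 56 + 42 + 448 + 120 + 336 = 1002.

1002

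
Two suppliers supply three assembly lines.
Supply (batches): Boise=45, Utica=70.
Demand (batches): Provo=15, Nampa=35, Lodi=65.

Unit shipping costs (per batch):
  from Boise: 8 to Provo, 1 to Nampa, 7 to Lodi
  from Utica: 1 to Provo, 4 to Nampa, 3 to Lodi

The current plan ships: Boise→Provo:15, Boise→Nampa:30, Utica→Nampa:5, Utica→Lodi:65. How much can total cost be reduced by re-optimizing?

80

Current plan cost = 15·8 + 30·1 + 5·4 + 65·3 = 365.
Optimal plan:
  Boise to Nampa: 35 × 1 = 35
  Boise to Lodi: 10 × 7 = 70
  Utica to Provo: 15 × 1 = 15
  Utica to Lodi: 55 × 3 = 165
Optimal cost = 285.
Saving = 365 − 285 = 80.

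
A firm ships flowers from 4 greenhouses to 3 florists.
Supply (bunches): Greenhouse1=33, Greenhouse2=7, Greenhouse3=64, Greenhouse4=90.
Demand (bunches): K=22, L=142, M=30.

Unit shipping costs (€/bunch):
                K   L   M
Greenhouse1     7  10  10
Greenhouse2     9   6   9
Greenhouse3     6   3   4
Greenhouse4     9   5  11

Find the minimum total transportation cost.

967

One minimum-cost allocation:
  Greenhouse1 to K: 22 bunches
  Greenhouse1 to M: 11 bunches
  Greenhouse2 to L: 7 bunches
  Greenhouse3 to L: 45 bunches
  Greenhouse3 to M: 19 bunches
  Greenhouse4 to L: 90 bunches
Total cost = €967.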